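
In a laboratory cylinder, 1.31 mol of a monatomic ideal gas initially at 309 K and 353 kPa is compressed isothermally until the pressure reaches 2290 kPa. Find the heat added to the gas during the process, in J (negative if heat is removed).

-6290 J

V₁ = nRT₁/P₁ = 1.31×8.314×309/353 = 9.53 L.
Isothermal: T stays 309 K; PV = const ⇒ V₂ = 1.47 L, P₂ = 2290 kPa.
ΔU = 0 (ideal gas, T constant).
W = nRT ln(V₂/V₁) = 1.31×8.314×309×ln(0.154) = -6290 J.
Q = ΔU + W = -6290 J.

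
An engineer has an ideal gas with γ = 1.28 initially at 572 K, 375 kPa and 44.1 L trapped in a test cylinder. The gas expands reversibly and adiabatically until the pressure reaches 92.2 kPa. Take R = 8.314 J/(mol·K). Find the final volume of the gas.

Adiabatic: T₂/T₁ = (P₂/P₁)^((γ−1)/γ) ⇒ T₂ = 572×(0.246)^0.219 = 421 K; V₂ = 132 L.

132 L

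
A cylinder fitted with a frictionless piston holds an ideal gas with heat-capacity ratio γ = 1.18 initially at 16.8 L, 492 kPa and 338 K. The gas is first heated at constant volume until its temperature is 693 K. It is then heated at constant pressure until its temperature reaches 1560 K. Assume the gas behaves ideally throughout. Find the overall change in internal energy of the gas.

166000 J

n = P₁V₁/(RT₁) = 492×16.8/(8.314×338) = 2.94 mol.
Step 1 — Isochoric: V stays 16.8 L; P/T = const ⇒ T₂ = 693 K, P₂ = 1010 kPa.
W = 0 (no volume change).
ΔU = nCvΔT = 2.94×46.2×(693−338) = 48200 J.
Q = ΔU = 48200 J.
State after step 1: P = 1010 kPa, V = 16.8 L, T = 693 K.
Step 2 — Isobaric: P stays 1010 kPa; V/T = const ⇒ T₂ = 1560 K, V₂ = 37.8 L.
W = PΔV = 1010×(37.8−16.8) kPa·L = 21200 J.
ΔU = nCvΔT = 2.94×46.2×(1560−693) = 118000 J.
Q = ΔU + W = nCpΔT = 139000 J.
Net over both steps: W = 21200 J, Q = 187000 J, ΔU = 166000 J.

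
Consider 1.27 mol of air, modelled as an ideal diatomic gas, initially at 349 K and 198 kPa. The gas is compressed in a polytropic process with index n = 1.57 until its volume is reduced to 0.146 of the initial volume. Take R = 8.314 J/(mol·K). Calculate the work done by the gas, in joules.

V₁ = nRT₁/P₁ = 1.27×8.314×349/198 = 18.6 L.
Polytropic n=1.57: T₂ = T₁(V₁/V₂)^(n−1) = 349×(6.85)^0.57 = 1050 K; P₂ = P₁(V₁/V₂)^n = 4060 kPa.
W = (P₁V₁−P₂V₂)/(n−1) = (198×18.6−4060×2.72)/0.57 = -12900 J.

-12900 J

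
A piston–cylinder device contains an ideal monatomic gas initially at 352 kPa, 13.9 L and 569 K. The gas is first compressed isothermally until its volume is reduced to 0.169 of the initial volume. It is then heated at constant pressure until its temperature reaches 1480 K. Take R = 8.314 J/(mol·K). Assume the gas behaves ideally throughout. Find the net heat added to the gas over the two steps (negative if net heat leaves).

n = P₁V₁/(RT₁) = 352×13.9/(8.314×569) = 1.03 mol.
Step 1 — Isothermal: T stays 569 K; PV = const ⇒ V₂ = 2.35 L, P₂ = 2080 kPa.
ΔU = 0 (ideal gas, T constant).
W = nRT ln(V₂/V₁) = 1.03×8.314×569×ln(0.169) = -8700 J.
Q = ΔU + W = -8700 J.
State after step 1: P = 2080 kPa, V = 2.35 L, T = 569 K.
Step 2 — Isobaric: P stays 2080 kPa; V/T = const ⇒ T₂ = 1480 K, V₂ = 6.11 L.
W = PΔV = 2080×(6.11−2.35) kPa·L = 7830 J.
ΔU = nCvΔT = 1.03×12.5×(1480−569) = 11800 J.
Q = ΔU + W = nCpΔT = 19600 J.
Net over both steps: W = -865 J, Q = 10900 J, ΔU = 11800 J.

10900 J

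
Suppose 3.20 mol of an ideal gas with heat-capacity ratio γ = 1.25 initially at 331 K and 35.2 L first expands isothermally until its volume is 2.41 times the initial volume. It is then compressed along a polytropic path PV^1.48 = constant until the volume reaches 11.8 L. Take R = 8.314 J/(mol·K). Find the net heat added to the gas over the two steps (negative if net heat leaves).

P₁ = nRT₁/V₁ = 3.20×8.314×331/35.2 = 250 kPa.
Step 1 — Isothermal: T stays 331 K; PV = const ⇒ V₂ = 84.8 L, P₂ = 104 kPa.
ΔU = 0 (ideal gas, T constant).
W = nRT ln(V₂/V₁) = 3.20×8.314×331×ln(2.41) = 7750 J.
Q = ΔU + W = 7750 J.
State after step 1: P = 104 kPa, V = 84.8 L, T = 331 K.
Step 2 — Polytropic n=1.48: T₂ = T₁(V₁/V₂)^(n−1) = 331×(7.19)^0.48 = 853 K; P₂ = P₁(V₁/V₂)^n = 1920 kPa.
W = (P₁V₁−P₂V₂)/(n−1) = (104×84.8−1920×11.8)/0.48 = -28900 J.
ΔU = nCvΔT = 3.20×33.3×(853−331) = 55600 J.
Q = ΔU + W = 26600 J.
Net over both steps: W = -21200 J, Q = 34400 J, ΔU = 55600 J.

34400 J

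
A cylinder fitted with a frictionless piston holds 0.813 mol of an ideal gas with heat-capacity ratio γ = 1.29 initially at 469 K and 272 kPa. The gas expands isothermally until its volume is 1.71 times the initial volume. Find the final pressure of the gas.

V₁ = nRT₁/P₁ = 0.813×8.314×469/272 = 11.7 L.
Isothermal: T stays 469 K; PV = const ⇒ V₂ = 19.9 L, P₂ = 159 kPa.

159 kPa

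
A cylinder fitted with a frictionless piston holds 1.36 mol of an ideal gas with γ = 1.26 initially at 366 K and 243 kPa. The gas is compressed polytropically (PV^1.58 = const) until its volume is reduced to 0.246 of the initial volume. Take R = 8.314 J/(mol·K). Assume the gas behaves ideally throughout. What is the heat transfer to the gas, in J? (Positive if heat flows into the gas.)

V₁ = nRT₁/P₁ = 1.36×8.314×366/243 = 17.0 L.
Polytropic n=1.58: T₂ = T₁(V₁/V₂)^(n−1) = 366×(4.07)^0.58 = 826 K; P₂ = P₁(V₁/V₂)^n = 2230 kPa.
W = (P₁V₁−P₂V₂)/(n−1) = (243×17.0−2230×4.19)/0.58 = -8960 J.
ΔU = nCvΔT = 1.36×32.0×(826−366) = 20000 J.
Q = ΔU + W = 11000 J.

11000 J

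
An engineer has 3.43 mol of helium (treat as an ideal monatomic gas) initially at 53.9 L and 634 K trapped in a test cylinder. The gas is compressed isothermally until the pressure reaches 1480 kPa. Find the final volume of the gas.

P₁ = nRT₁/V₁ = 3.43×8.314×634/53.9 = 335 kPa.
Isothermal: T stays 634 K; PV = const ⇒ V₂ = 12.2 L, P₂ = 1480 kPa.

12.2 L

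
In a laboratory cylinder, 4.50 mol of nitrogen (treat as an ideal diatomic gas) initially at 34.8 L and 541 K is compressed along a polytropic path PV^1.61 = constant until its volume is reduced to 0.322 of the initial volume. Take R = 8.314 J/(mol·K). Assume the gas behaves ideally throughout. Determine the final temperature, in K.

1080 K

P₁ = nRT₁/V₁ = 4.50×8.314×541/34.8 = 582 kPa.
Polytropic n=1.61: T₂ = T₁(V₁/V₂)^(n−1) = 541×(3.11)^0.61 = 1080 K; P₂ = P₁(V₁/V₂)^n = 3610 kPa.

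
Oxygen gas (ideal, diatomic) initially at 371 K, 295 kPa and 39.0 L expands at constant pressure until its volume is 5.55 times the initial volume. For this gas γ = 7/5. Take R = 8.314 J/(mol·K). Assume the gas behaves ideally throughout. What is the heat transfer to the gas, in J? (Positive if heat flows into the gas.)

183000 J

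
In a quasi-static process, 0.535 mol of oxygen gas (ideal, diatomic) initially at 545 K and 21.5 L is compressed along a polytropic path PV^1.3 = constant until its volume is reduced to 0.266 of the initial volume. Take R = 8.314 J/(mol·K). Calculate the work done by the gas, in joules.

P₁ = nRT₁/V₁ = 0.535×8.314×545/21.5 = 113 kPa.
Polytropic n=1.3: T₂ = T₁(V₁/V₂)^(n−1) = 545×(3.76)^0.30 = 811 K; P₂ = P₁(V₁/V₂)^n = 631 kPa.
W = (P₁V₁−P₂V₂)/(n−1) = (113×21.5−631×5.72)/0.30 = -3940 J.

-3940 J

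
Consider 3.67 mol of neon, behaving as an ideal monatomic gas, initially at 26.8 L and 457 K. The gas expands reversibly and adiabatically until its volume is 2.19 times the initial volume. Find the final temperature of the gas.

271 K

P₁ = nRT₁/V₁ = 3.67×8.314×457/26.8 = 520 kPa.
Adiabatic: TV^(γ−1) = const ⇒ T₂ = 457×(0.457)^0.667 = 271 K; PV^γ = const ⇒ P₂ = 141 kPa.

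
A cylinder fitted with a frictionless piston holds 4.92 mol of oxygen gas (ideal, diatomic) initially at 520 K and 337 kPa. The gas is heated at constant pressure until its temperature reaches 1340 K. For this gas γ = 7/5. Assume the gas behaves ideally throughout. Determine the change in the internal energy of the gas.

83900 J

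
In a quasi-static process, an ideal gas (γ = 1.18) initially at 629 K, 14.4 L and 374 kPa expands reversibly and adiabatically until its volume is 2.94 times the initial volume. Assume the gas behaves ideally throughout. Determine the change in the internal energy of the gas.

n = P₁V₁/(RT₁) = 374×14.4/(8.314×629) = 1.03 mol.
Adiabatic: TV^(γ−1) = const ⇒ T₂ = 629×(0.340)^0.180 = 518 K; PV^γ = const ⇒ P₂ = 105 kPa.
For an ideal gas ΔU = nCvΔT with Cv = R/(γ−1) = 46.2 J/(mol·K).
ΔU = 1.03×46.2×(518−629) = -5280 J.

-5280 J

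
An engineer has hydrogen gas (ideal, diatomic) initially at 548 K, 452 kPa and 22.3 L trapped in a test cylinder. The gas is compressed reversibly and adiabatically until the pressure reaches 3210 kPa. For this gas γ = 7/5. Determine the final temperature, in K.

Adiabatic: T₂/T₁ = (P₂/P₁)^((γ−1)/γ) ⇒ T₂ = 548×(7.10)^0.286 = 959 K; V₂ = 5.50 L.

959 K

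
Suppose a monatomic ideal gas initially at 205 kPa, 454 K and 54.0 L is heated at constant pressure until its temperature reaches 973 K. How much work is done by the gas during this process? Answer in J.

12700 J

n = P₁V₁/(RT₁) = 205×54.0/(8.314×454) = 2.93 mol.
Isobaric: P stays 205 kPa; V/T = const ⇒ T₂ = 973 K, V₂ = 116 L.
W = PΔV = 205×(116−54.0) kPa·L = 12700 J.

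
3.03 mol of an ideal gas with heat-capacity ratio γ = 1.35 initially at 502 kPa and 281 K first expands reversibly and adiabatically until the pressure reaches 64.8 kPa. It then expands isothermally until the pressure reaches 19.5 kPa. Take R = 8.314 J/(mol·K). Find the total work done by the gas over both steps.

13300 J

V₁ = nRT₁/P₁ = 3.03×8.314×281/502 = 14.1 L.
Step 1 — Adiabatic: T₂/T₁ = (P₂/P₁)^((γ−1)/γ) ⇒ T₂ = 281×(0.129)^0.259 = 165 K; V₂ = 64.2 L.
ΔU = nCvΔT = 3.03×23.8×(165−281) = -8330 J.
Q = 0 for an adiabatic process, so W = −ΔU = 8330 J.
State after step 1: P = 64.8 kPa, V = 64.2 L, T = 165 K.
Step 2 — Isothermal: T stays 165 K; PV = const ⇒ V₂ = 214 L, P₂ = 19.5 kPa.
ΔU = 0 (ideal gas, T constant).
W = nRT ln(V₂/V₁) = 3.03×8.314×165×ln(3.32) = 5000 J.
Q = ΔU + W = 5000 J.
Net over both steps: W = 13300 J, Q = 5000 J, ΔU = -8330 J.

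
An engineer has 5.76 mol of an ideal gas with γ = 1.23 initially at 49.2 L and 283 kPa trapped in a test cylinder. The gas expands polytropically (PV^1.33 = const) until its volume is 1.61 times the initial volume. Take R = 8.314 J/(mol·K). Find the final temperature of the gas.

T₁ = P₁V₁/(nR) = 283×49.2/(5.76×8.314) = 291 K.
Polytropic n=1.33: T₂ = T₁(V₁/V₂)^(n−1) = 291×(0.621)^0.33 = 248 K; P₂ = P₁(V₁/V₂)^n = 150 kPa.

248 K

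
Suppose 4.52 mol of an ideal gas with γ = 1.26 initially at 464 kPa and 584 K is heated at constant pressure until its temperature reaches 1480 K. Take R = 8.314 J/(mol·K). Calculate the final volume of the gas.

120 L

V₁ = nRT₁/P₁ = 4.52×8.314×584/464 = 47.3 L.
Isobaric: P stays 464 kPa; V/T = const ⇒ T₂ = 1480 K, V₂ = 120 L.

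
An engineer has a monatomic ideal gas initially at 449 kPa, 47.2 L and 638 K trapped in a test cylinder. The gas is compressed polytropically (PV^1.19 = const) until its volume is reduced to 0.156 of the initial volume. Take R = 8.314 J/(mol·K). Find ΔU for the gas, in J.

n = P₁V₁/(RT₁) = 449×47.2/(8.314×638) = 4.00 mol.
Polytropic n=1.19: T₂ = T₁(V₁/V₂)^(n−1) = 638×(6.41)^0.19 = 908 K; P₂ = P₁(V₁/V₂)^n = 4100 kPa.
For an ideal gas ΔU = nCvΔT with Cv = (3/2)R = 12.5 J/(mol·K).
ΔU = 4.00×12.5×(908−638) = 13500 J.

13500 J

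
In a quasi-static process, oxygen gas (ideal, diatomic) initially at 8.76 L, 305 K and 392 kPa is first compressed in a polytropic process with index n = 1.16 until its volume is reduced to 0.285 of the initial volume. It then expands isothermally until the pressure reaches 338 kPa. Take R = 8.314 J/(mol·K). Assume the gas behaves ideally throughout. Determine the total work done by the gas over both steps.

1960 J

n = P₁V₁/(RT₁) = 392×8.76/(8.314×305) = 1.35 mol.
Step 1 — Polytropic n=1.16: T₂ = T₁(V₁/V₂)^(n−1) = 305×(3.51)^0.16 = 373 K; P₂ = P₁(V₁/V₂)^n = 1680 kPa.
W = (P₁V₁−P₂V₂)/(n−1) = (392×8.76−1680×2.50)/0.16 = -4770 J.
ΔU = nCvΔT = 1.35×20.8×(373−305) = 1910 J.
Q = ΔU + W = -2860 J.
State after step 1: P = 1680 kPa, V = 2.50 L, T = 373 K.
Step 2 — Isothermal: T stays 373 K; PV = const ⇒ V₂ = 12.4 L, P₂ = 338 kPa.
ΔU = 0 (ideal gas, T constant).
W = nRT ln(V₂/V₁) = 1.35×8.314×373×ln(4.97) = 6730 J.
Q = ΔU + W = 6730 J.
Net over both steps: W = 1960 J, Q = 3870 J, ΔU = 1910 J.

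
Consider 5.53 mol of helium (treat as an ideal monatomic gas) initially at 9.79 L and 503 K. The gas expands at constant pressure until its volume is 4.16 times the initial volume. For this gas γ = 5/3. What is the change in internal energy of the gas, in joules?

P₁ = nRT₁/V₁ = 5.53×8.314×503/9.79 = 2360 kPa.
Isobaric: P stays 2360 kPa; V/T = const ⇒ T₂ = 2090 K, V₂ = 40.7 L.
For an ideal gas ΔU = nCvΔT with Cv = (3/2)R = 12.5 J/(mol·K).
ΔU = 5.53×12.5×(2090−503) = 110000 J.

110000 J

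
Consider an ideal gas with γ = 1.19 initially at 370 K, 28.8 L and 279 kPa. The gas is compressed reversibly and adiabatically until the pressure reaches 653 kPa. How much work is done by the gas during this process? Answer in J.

n = P₁V₁/(RT₁) = 279×28.8/(8.314×370) = 2.61 mol.
Adiabatic: T₂/T₁ = (P₂/P₁)^((γ−1)/γ) ⇒ T₂ = 370×(2.34)^0.160 = 424 K; V₂ = 14.1 L.
ΔU = nCvΔT = 2.61×43.8×(424−370) = 6150 J.
Q = 0 for an adiabatic process, so W = −ΔU = -6150 J.

-6150 J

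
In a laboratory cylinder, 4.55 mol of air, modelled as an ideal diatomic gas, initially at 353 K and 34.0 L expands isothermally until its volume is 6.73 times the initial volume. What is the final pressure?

58.4 kPa

P₁ = nRT₁/V₁ = 4.55×8.314×353/34.0 = 393 kPa.
Isothermal: T stays 353 K; PV = const ⇒ V₂ = 229 L, P₂ = 58.4 kPa.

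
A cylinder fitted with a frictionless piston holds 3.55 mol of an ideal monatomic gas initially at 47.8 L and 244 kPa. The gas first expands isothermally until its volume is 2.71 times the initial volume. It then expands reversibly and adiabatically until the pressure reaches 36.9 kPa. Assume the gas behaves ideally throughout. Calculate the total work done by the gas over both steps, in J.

16900 J

T₁ = P₁V₁/(nR) = 244×47.8/(3.55×8.314) = 395 K.
Step 1 — Isothermal: T stays 395 K; PV = const ⇒ V₂ = 130 L, P₂ = 90.0 kPa.
ΔU = 0 (ideal gas, T constant).
W = nRT ln(V₂/V₁) = 3.55×8.314×395×ln(2.71) = 11600 J.
Q = ΔU + W = 11600 J.
State after step 1: P = 90.0 kPa, V = 130 L, T = 395 K.
Step 2 — Adiabatic: T₂/T₁ = (P₂/P₁)^((γ−1)/γ) ⇒ T₂ = 395×(0.410)^0.400 = 277 K; V₂ = 221 L.
ΔU = nCvΔT = 3.55×12.5×(277−395) = -5250 J.
Q = 0 for an adiabatic process, so W = −ΔU = 5250 J.
Net over both steps: W = 16900 J, Q = 11600 J, ΔU = -5250 J.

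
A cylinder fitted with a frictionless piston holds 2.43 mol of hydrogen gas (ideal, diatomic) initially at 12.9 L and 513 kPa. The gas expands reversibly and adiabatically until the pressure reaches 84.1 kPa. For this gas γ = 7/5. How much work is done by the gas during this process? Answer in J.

6680 J

T₁ = P₁V₁/(nR) = 513×12.9/(2.43×8.314) = 328 K.
Adiabatic: T₂/T₁ = (P₂/P₁)^((γ−1)/γ) ⇒ T₂ = 328×(0.164)^0.286 = 195 K; V₂ = 46.9 L.
ΔU = nCvΔT = 2.43×20.8×(195−328) = -6680 J.
Q = 0 for an adiabatic process, so W = −ΔU = 6680 J.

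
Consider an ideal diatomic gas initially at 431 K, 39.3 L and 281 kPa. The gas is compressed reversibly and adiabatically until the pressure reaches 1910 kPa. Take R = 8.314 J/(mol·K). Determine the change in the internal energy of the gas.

20100 J

n = P₁V₁/(RT₁) = 281×39.3/(8.314×431) = 3.08 mol.
Adiabatic: T₂/T₁ = (P₂/P₁)^((γ−1)/γ) ⇒ T₂ = 431×(6.80)^0.286 = 745 K; V₂ = 10.0 L.
For an ideal gas ΔU = nCvΔT with Cv = (5/2)R = 20.8 J/(mol·K).
ΔU = 3.08×20.8×(745−431) = 20100 J.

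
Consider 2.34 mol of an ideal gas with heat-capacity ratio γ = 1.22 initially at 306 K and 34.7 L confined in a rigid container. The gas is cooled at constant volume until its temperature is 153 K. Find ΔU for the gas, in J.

-13500 J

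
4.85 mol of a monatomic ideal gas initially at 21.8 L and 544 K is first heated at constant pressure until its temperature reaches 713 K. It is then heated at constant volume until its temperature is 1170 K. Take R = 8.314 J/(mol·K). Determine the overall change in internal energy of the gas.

37900 J

P₁ = nRT₁/V₁ = 4.85×8.314×544/21.8 = 1010 kPa.
Step 1 — Isobaric: P stays 1010 kPa; V/T = const ⇒ T₂ = 713 K, V₂ = 28.6 L.
W = PΔV = 1010×(28.6−21.8) kPa·L = 6810 J.
ΔU = nCvΔT = 4.85×12.5×(713−544) = 10200 J.
Q = ΔU + W = nCpΔT = 17000 J.
State after step 1: P = 1010 kPa, V = 28.6 L, T = 713 K.
Step 2 — Isochoric: V stays 28.6 L; P/T = const ⇒ T₂ = 1170 K, P₂ = 1650 kPa.
W = 0 (no volume change).
ΔU = nCvΔT = 4.85×12.5×(1170−713) = 27600 J.
Q = ΔU = 27600 J.
Net over both steps: W = 6810 J, Q = 44700 J, ΔU = 37900 J.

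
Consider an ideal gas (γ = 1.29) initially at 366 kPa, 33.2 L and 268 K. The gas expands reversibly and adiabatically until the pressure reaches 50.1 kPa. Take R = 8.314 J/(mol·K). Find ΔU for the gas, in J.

-15100 J

n = P₁V₁/(RT₁) = 366×33.2/(8.314×268) = 5.45 mol.
Adiabatic: T₂/T₁ = (P₂/P₁)^((γ−1)/γ) ⇒ T₂ = 268×(0.137)^0.225 = 171 K; V₂ = 155 L.
For an ideal gas ΔU = nCvΔT with Cv = R/(γ−1) = 28.7 J/(mol·K).
ΔU = 5.45×28.7×(171−268) = -15100 J.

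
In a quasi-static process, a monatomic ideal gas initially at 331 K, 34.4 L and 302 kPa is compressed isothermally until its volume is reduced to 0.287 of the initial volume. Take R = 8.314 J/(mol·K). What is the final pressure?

1050 kPa

Isothermal: T stays 331 K; PV = const ⇒ V₂ = 9.87 L, P₂ = 1050 kPa.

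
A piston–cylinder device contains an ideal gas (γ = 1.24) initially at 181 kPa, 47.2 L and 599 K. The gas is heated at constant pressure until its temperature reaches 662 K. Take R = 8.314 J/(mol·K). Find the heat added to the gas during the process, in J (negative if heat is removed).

4640 J

n = P₁V₁/(RT₁) = 181×47.2/(8.314×599) = 1.72 mol.
Isobaric: P stays 181 kPa; V/T = const ⇒ T₂ = 662 K, V₂ = 52.2 L.
W = PΔV = 181×(52.2−47.2) kPa·L = 899 J.
ΔU = nCvΔT = 1.72×34.6×(662−599) = 3740 J.
Q = ΔU + W = nCpΔT = 4640 J.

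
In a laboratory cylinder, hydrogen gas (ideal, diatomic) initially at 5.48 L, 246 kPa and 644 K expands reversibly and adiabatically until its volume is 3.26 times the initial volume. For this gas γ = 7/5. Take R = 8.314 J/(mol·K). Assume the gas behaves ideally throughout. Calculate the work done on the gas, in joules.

-1270 J

n = P₁V₁/(RT₁) = 246×5.48/(8.314×644) = 0.252 mol.
Adiabatic: TV^(γ−1) = const ⇒ T₂ = 644×(0.307)^0.400 = 401 K; PV^γ = const ⇒ P₂ = 47.0 kPa.
ΔU = nCvΔT = 0.252×20.8×(401−644) = -1270 J.
Q = 0 for an adiabatic process, so W = −ΔU = 1270 J.
Work done on the gas = −W_by = -1270 J.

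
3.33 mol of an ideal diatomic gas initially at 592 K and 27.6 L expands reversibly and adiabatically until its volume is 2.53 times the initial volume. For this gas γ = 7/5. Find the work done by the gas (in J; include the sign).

12700 J

P₁ = nRT₁/V₁ = 3.33×8.314×592/27.6 = 594 kPa.
Adiabatic: TV^(γ−1) = const ⇒ T₂ = 592×(0.395)^0.400 = 408 K; PV^γ = const ⇒ P₂ = 162 kPa.
ΔU = nCvΔT = 3.33×20.8×(408−592) = -12700 J.
Q = 0 for an adiabatic process, so W = −ΔU = 12700 J.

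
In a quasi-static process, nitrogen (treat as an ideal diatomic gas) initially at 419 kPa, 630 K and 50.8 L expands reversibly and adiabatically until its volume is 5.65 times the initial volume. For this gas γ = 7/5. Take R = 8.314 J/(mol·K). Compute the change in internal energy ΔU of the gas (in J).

-26600 J

n = P₁V₁/(RT₁) = 419×50.8/(8.314×630) = 4.06 mol.
Adiabatic: TV^(γ−1) = const ⇒ T₂ = 630×(0.177)^0.400 = 315 K; PV^γ = const ⇒ P₂ = 37.1 kPa.
For an ideal gas ΔU = nCvΔT with Cv = (5/2)R = 20.8 J/(mol·K).
ΔU = 4.06×20.8×(315−630) = -26600 J.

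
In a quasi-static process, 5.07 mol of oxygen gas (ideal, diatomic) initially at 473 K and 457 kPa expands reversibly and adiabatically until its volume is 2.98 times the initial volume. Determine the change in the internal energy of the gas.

-17600 J

V₁ = nRT₁/P₁ = 5.07×8.314×473/457 = 43.6 L.
Adiabatic: TV^(γ−1) = const ⇒ T₂ = 473×(0.336)^0.400 = 306 K; PV^γ = const ⇒ P₂ = 99.1 kPa.
For an ideal gas ΔU = nCvΔT with Cv = (5/2)R = 20.8 J/(mol·K).
ΔU = 5.07×20.8×(306−473) = -17600 J.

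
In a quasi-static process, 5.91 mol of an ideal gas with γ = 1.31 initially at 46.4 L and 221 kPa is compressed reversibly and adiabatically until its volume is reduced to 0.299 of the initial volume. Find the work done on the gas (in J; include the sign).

T₁ = P₁V₁/(nR) = 221×46.4/(5.91×8.314) = 209 K.
Adiabatic: TV^(γ−1) = const ⇒ T₂ = 209×(3.34)^0.310 = 303 K; PV^γ = const ⇒ P₂ = 1070 kPa.
ΔU = nCvΔT = 5.91×26.8×(303−209) = 15000 J.
Q = 0 for an adiabatic process, so W = −ΔU = -15000 J.
Work done on the gas = −W_by = 15000 J.

15000 J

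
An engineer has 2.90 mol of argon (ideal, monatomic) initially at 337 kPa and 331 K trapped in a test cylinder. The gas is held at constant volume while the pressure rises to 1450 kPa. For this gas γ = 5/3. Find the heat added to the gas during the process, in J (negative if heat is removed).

39500 J

V₁ = nRT₁/P₁ = 2.90×8.314×331/337 = 23.7 L.
Isochoric: V stays 23.7 L; P/T = const ⇒ T₂ = 1420 K, P₂ = 1450 kPa.
W = 0 (no volume change).
ΔU = nCvΔT = 2.90×12.5×(1420−331) = 39500 J.
Q = ΔU = 39500 J.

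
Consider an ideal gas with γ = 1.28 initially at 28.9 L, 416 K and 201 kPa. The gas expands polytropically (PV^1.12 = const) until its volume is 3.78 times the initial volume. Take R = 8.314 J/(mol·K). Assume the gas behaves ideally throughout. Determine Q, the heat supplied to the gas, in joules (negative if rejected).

n = P₁V₁/(RT₁) = 201×28.9/(8.314×416) = 1.68 mol.
Polytropic n=1.12: T₂ = T₁(V₁/V₂)^(n−1) = 416×(0.265)^0.12 = 355 K; P₂ = P₁(V₁/V₂)^n = 45.3 kPa.
W = (P₁V₁−P₂V₂)/(n−1) = (201×28.9−45.3×109)/0.12 = 7140 J.
ΔU = nCvΔT = 1.68×29.7×(355−416) = -3060 J.
Q = ΔU + W = 4080 J.

4080 J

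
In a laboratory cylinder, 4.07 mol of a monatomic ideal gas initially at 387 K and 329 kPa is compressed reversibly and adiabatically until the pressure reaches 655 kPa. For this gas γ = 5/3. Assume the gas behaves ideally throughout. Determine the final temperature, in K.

510 K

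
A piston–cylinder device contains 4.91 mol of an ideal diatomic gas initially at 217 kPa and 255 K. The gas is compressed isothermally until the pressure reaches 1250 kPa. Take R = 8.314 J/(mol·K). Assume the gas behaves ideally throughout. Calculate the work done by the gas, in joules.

V₁ = nRT₁/P₁ = 4.91×8.314×255/217 = 48.0 L.
Isothermal: T stays 255 K; PV = const ⇒ V₂ = 8.33 L, P₂ = 1250 kPa.
W = nRT ln(V₂/V₁) = 4.91×8.314×255×ln(0.174) = -18200 J.

-18200 J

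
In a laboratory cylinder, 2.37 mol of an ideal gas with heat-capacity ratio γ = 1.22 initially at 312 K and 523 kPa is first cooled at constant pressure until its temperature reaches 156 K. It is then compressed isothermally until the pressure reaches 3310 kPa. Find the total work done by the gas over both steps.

V₁ = nRT₁/P₁ = 2.37×8.314×312/523 = 11.8 L.
Step 1 — Isobaric: P stays 523 kPa; V/T = const ⇒ T₂ = 156 K, V₂ = 5.88 L.
W = PΔV = 523×(5.88−11.8) kPa·L = -3070 J.
ΔU = nCvΔT = 2.37×37.8×(156−312) = -14000 J.
Q = ΔU + W = nCpΔT = -17000 J.
State after step 1: P = 523 kPa, V = 5.88 L, T = 156 K.
Step 2 — Isothermal: T stays 156 K; PV = const ⇒ V₂ = 0.929 L, P₂ = 3310 kPa.
ΔU = 0 (ideal gas, T constant).
W = nRT ln(V₂/V₁) = 2.37×8.314×156×ln(0.158) = -5670 J.
Q = ΔU + W = -5670 J.
Net over both steps: W = -8750 J, Q = -22700 J, ΔU = -14000 J.

-8750 J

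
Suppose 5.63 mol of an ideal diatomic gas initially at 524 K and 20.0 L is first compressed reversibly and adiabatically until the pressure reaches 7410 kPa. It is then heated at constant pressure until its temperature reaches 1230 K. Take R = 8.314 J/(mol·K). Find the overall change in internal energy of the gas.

82600 J

P₁ = nRT₁/V₁ = 5.63×8.314×524/20.0 = 1230 kPa.
Step 1 — Adiabatic: T₂/T₁ = (P₂/P₁)^((γ−1)/γ) ⇒ T₂ = 524×(6.04)^0.286 = 876 K; V₂ = 5.53 L.
ΔU = nCvΔT = 5.63×20.8×(876−524) = 41200 J.
Q = 0 for an adiabatic process, so W = −ΔU = -41200 J.
State after step 1: P = 7410 kPa, V = 5.53 L, T = 876 K.
Step 2 — Isobaric: P stays 7410 kPa; V/T = const ⇒ T₂ = 1230 K, V₂ = 7.77 L.
W = PΔV = 7410×(7.77−5.53) kPa·L = 16600 J.
ΔU = nCvΔT = 5.63×20.8×(1230−876) = 41400 J.
Q = ΔU + W = nCpΔT = 58000 J.
Net over both steps: W = -24600 J, Q = 58000 J, ΔU = 82600 J.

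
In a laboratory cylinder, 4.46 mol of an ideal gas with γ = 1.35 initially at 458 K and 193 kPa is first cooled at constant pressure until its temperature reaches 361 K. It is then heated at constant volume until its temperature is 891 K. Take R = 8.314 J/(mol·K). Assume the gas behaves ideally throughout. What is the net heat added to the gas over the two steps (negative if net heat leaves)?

V₁ = nRT₁/P₁ = 4.46×8.314×458/193 = 88.0 L.
Step 1 — Isobaric: P stays 193 kPa; V/T = const ⇒ T₂ = 361 K, V₂ = 69.4 L.
W = PΔV = 193×(69.4−88.0) kPa·L = -3600 J.
ΔU = nCvΔT = 4.46×23.8×(361−458) = -10300 J.
Q = ΔU + W = nCpΔT = -13900 J.
State after step 1: P = 193 kPa, V = 69.4 L, T = 361 K.
Step 2 — Isochoric: V stays 69.4 L; P/T = const ⇒ T₂ = 891 K, P₂ = 476 kPa.
W = 0 (no volume change).
ΔU = nCvΔT = 4.46×23.8×(891−361) = 56200 J.
Q = ΔU = 56200 J.
Net over both steps: W = -3600 J, Q = 42300 J, ΔU = 45900 J.

42300 J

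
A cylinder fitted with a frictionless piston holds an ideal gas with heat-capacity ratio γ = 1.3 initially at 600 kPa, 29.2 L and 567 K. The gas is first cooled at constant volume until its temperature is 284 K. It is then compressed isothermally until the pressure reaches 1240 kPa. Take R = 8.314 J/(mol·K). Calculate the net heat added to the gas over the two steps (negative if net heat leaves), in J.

-41600 J

n = P₁V₁/(RT₁) = 600×29.2/(8.314×567) = 3.72 mol.
Step 1 — Isochoric: V stays 29.2 L; P/T = const ⇒ T₂ = 284 K, P₂ = 301 kPa.
W = 0 (no volume change).
ΔU = nCvΔT = 3.72×27.7×(284−567) = -29100 J.
Q = ΔU = -29100 J.
State after step 1: P = 301 kPa, V = 29.2 L, T = 284 K.
Step 2 — Isothermal: T stays 284 K; PV = const ⇒ V₂ = 7.08 L, P₂ = 1240 kPa.
ΔU = 0 (ideal gas, T constant).
W = nRT ln(V₂/V₁) = 3.72×8.314×284×ln(0.242) = -12400 J.
Q = ΔU + W = -12400 J.
Net over both steps: W = -12400 J, Q = -41600 J, ΔU = -29100 J.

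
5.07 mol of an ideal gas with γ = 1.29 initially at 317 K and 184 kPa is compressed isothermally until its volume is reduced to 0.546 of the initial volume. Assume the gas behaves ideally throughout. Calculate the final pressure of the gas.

V₁ = nRT₁/P₁ = 5.07×8.314×317/184 = 72.6 L.
Isothermal: T stays 317 K; PV = const ⇒ V₂ = 39.7 L, P₂ = 337 kPa.

337 kPa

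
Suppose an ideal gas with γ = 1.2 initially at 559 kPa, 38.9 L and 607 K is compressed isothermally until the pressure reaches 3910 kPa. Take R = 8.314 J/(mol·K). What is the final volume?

5.56 L

Isothermal: T stays 607 K; PV = const ⇒ V₂ = 5.56 L, P₂ = 3910 kPa.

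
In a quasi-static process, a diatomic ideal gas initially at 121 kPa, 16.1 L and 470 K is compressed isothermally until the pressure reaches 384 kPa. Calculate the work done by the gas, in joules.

-2250 J

n = P₁V₁/(RT₁) = 121×16.1/(8.314×470) = 0.499 mol.
Isothermal: T stays 470 K; PV = const ⇒ V₂ = 5.07 L, P₂ = 384 kPa.
W = nRT ln(V₂/V₁) = 0.499×8.314×470×ln(0.315) = -2250 J.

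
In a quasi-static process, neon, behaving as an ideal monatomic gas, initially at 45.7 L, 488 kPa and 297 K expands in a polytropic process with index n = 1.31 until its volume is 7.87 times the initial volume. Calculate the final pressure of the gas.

Polytropic n=1.31: T₂ = T₁(V₁/V₂)^(n−1) = 297×(0.127)^0.31 = 157 K; P₂ = P₁(V₁/V₂)^n = 32.7 kPa.

32.7 kPa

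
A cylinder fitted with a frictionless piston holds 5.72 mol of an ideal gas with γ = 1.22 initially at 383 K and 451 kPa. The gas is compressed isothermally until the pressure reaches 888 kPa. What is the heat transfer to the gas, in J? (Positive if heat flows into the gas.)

-12300 J

V₁ = nRT₁/P₁ = 5.72×8.314×383/451 = 40.4 L.
Isothermal: T stays 383 K; PV = const ⇒ V₂ = 20.5 L, P₂ = 888 kPa.
ΔU = 0 (ideal gas, T constant).
W = nRT ln(V₂/V₁) = 5.72×8.314×383×ln(0.508) = -12300 J.
Q = ΔU + W = -12300 J.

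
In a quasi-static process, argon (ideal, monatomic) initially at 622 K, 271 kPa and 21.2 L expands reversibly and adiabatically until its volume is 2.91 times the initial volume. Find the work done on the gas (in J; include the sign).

-4390 J

n = P₁V₁/(RT₁) = 271×21.2/(8.314×622) = 1.11 mol.
Adiabatic: TV^(γ−1) = const ⇒ T₂ = 622×(0.344)^0.667 = 305 K; PV^γ = const ⇒ P₂ = 45.7 kPa.
ΔU = nCvΔT = 1.11×12.5×(305−622) = -4390 J.
Q = 0 for an adiabatic process, so W = −ΔU = 4390 J.
Work done on the gas = −W_by = -4390 J.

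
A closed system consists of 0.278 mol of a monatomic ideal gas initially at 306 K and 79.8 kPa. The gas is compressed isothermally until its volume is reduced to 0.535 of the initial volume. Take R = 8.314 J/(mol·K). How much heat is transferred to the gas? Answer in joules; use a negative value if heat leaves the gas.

-442 J

V₁ = nRT₁/P₁ = 0.278×8.314×306/79.8 = 8.86 L.
Isothermal: T stays 306 K; PV = const ⇒ V₂ = 4.74 L, P₂ = 149 kPa.
ΔU = 0 (ideal gas, T constant).
W = nRT ln(V₂/V₁) = 0.278×8.314×306×ln(0.535) = -442 J.
Q = ΔU + W = -442 J.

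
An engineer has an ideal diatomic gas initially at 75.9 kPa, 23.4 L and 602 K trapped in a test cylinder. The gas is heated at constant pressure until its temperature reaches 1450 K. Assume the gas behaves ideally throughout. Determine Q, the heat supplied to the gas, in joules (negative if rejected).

n = P₁V₁/(RT₁) = 75.9×23.4/(8.314×602) = 0.355 mol.
Isobaric: P stays 75.9 kPa; V/T = const ⇒ T₂ = 1450 K, V₂ = 56.4 L.
W = PΔV = 75.9×(56.4−23.4) kPa·L = 2500 J.
ΔU = nCvΔT = 0.355×20.8×(1450−602) = 6250 J.
Q = ΔU + W = nCpΔT = 8760 J.

8760 J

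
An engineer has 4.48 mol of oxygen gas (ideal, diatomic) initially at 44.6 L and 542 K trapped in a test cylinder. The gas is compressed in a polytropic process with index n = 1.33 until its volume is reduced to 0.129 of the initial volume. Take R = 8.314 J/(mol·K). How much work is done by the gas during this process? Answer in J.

-59100 J

P₁ = nRT₁/V₁ = 4.48×8.314×542/44.6 = 453 kPa.
Polytropic n=1.33: T₂ = T₁(V₁/V₂)^(n−1) = 542×(7.75)^0.33 = 1070 K; P₂ = P₁(V₁/V₂)^n = 6900 kPa.
W = (P₁V₁−P₂V₂)/(n−1) = (453×44.6−6900×5.75)/0.33 = -59100 J.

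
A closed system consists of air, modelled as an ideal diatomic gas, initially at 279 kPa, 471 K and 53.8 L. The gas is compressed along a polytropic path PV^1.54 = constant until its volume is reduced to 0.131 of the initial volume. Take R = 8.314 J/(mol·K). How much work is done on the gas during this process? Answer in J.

55500 J

n = P₁V₁/(RT₁) = 279×53.8/(8.314×471) = 3.83 mol.
Polytropic n=1.54: T₂ = T₁(V₁/V₂)^(n−1) = 471×(7.63)^0.54 = 1410 K; P₂ = P₁(V₁/V₂)^n = 6380 kPa.
W = (P₁V₁−P₂V₂)/(n−1) = (279×53.8−6380×7.05)/0.54 = -55500 J.
Work done on the gas = −W_by = 55500 J.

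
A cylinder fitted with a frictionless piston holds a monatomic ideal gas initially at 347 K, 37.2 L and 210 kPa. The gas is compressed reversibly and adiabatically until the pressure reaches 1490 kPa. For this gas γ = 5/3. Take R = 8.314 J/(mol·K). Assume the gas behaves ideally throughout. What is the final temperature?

Adiabatic: T₂/T₁ = (P₂/P₁)^((γ−1)/γ) ⇒ T₂ = 347×(7.10)^0.400 = 760 K; V₂ = 11.5 L.

760 K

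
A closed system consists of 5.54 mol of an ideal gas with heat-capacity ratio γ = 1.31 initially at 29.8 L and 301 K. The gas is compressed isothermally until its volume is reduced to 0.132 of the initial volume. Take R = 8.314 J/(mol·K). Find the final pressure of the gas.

3520 kPa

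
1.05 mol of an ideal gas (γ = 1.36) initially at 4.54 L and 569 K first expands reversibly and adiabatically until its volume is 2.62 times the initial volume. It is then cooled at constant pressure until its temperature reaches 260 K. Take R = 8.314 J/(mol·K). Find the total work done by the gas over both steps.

2800 J

P₁ = nRT₁/V₁ = 1.05×8.314×569/4.54 = 1090 kPa.
Step 1 — Adiabatic: TV^(γ−1) = const ⇒ T₂ = 569×(0.382)^0.360 = 402 K; PV^γ = const ⇒ P₂ = 295 kPa.
ΔU = nCvΔT = 1.05×23.1×(402−569) = -4040 J.
Q = 0 for an adiabatic process, so W = −ΔU = 4040 J.
State after step 1: P = 295 kPa, V = 11.9 L, T = 402 K.
Step 2 — Isobaric: P stays 295 kPa; V/T = const ⇒ T₂ = 260 K, V₂ = 7.69 L.
W = PΔV = 295×(7.69−11.9) kPa·L = -1240 J.
ΔU = nCvΔT = 1.05×23.1×(260−402) = -3450 J.
Q = ΔU + W = nCpΔT = -4690 J.
Net over both steps: W = 2800 J, Q = -4690 J, ΔU = -7490 J.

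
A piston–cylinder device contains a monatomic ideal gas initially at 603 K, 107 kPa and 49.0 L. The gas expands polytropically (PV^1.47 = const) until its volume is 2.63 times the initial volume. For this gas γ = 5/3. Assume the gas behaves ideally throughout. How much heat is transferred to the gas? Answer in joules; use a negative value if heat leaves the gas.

n = P₁V₁/(RT₁) = 107×49.0/(8.314×603) = 1.05 mol.
Polytropic n=1.47: T₂ = T₁(V₁/V₂)^(n−1) = 603×(0.380)^0.47 = 383 K; P₂ = P₁(V₁/V₂)^n = 25.8 kPa.
W = (P₁V₁−P₂V₂)/(n−1) = (107×49.0−25.8×129)/0.47 = 4070 J.
ΔU = nCvΔT = 1.05×12.5×(383−603) = -2870 J.
Q = ΔU + W = 1200 J.

1200 J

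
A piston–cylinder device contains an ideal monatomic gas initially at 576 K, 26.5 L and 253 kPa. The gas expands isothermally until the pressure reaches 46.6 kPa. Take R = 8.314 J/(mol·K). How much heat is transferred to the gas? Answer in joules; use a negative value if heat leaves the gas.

11300 J

n = P₁V₁/(RT₁) = 253×26.5/(8.314×576) = 1.40 mol.
Isothermal: T stays 576 K; PV = const ⇒ V₂ = 144 L, P₂ = 46.6 kPa.
ΔU = 0 (ideal gas, T constant).
W = nRT ln(V₂/V₁) = 1.40×8.314×576×ln(5.43) = 11300 J.
Q = ΔU + W = 11300 J.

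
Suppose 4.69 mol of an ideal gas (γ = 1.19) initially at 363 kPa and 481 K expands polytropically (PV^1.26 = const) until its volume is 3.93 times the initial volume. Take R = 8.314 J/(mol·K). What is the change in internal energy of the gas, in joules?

-29600 J

V₁ = nRT₁/P₁ = 4.69×8.314×481/363 = 51.7 L.
Polytropic n=1.26: T₂ = T₁(V₁/V₂)^(n−1) = 481×(0.254)^0.26 = 337 K; P₂ = P₁(V₁/V₂)^n = 64.7 kPa.
For an ideal gas ΔU = nCvΔT with Cv = R/(γ−1) = 43.8 J/(mol·K).
ΔU = 4.69×43.8×(337−481) = -29600 J.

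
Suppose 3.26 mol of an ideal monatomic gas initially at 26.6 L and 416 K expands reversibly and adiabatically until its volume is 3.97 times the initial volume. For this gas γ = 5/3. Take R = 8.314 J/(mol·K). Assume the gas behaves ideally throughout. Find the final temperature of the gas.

166 K

P₁ = nRT₁/V₁ = 3.26×8.314×416/26.6 = 424 kPa.
Adiabatic: TV^(γ−1) = const ⇒ T₂ = 416×(0.252)^0.667 = 166 K; PV^γ = const ⇒ P₂ = 42.6 kPa.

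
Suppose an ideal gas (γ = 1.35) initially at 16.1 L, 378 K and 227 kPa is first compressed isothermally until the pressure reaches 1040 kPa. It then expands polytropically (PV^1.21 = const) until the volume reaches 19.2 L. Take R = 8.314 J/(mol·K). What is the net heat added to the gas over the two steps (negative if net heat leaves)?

n = P₁V₁/(RT₁) = 227×16.1/(8.314×378) = 1.16 mol.
Step 1 — Isothermal: T stays 378 K; PV = const ⇒ V₂ = 3.51 L, P₂ = 1040 kPa.
ΔU = 0 (ideal gas, T constant).
W = nRT ln(V₂/V₁) = 1.16×8.314×378×ln(0.218) = -5560 J.
Q = ΔU + W = -5560 J.
State after step 1: P = 1040 kPa, V = 3.51 L, T = 378 K.
Step 2 — Polytropic n=1.21: T₂ = T₁(V₁/V₂)^(n−1) = 378×(0.183)^0.21 = 265 K; P₂ = P₁(V₁/V₂)^n = 133 kPa.
W = (P₁V₁−P₂V₂)/(n−1) = (1040×3.51−133×19.2)/0.21 = 5220 J.
ΔU = nCvΔT = 1.16×23.8×(265−378) = -3130 J.
Q = ΔU + W = 2090 J.
Net over both steps: W = -342 J, Q = -3470 J, ΔU = -3130 J.

-3470 J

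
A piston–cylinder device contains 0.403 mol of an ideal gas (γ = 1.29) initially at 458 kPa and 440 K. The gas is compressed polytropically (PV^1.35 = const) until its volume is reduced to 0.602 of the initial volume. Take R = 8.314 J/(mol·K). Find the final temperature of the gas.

V₁ = nRT₁/P₁ = 0.403×8.314×440/458 = 3.22 L.
Polytropic n=1.35: T₂ = T₁(V₁/V₂)^(n−1) = 440×(1.66)^0.35 = 526 K; P₂ = P₁(V₁/V₂)^n = 909 kPa.

526 K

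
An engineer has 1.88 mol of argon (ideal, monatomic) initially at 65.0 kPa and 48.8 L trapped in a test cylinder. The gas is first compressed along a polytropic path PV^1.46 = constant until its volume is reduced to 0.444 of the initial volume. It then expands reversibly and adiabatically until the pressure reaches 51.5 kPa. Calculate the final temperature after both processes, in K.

T₁ = P₁V₁/(nR) = 65.0×48.8/(1.88×8.314) = 203 K.
Step 1 — Polytropic n=1.46: T₂ = T₁(V₁/V₂)^(n−1) = 203×(2.25)^0.46 = 295 K; P₂ = P₁(V₁/V₂)^n = 213 kPa.
W = (P₁V₁−P₂V₂)/(n−1) = (65.0×48.8−213×21.7)/0.46 = -3120 J.
ΔU = nCvΔT = 1.88×12.5×(295−203) = 2150 J.
Q = ΔU + W = -968 J.
State after step 1: P = 213 kPa, V = 21.7 L, T = 295 K.
Step 2 — Adiabatic: T₂/T₁ = (P₂/P₁)^((γ−1)/γ) ⇒ T₂ = 295×(0.242)^0.400 = 167 K; V₂ = 50.7 L.
ΔU = nCvΔT = 1.88×12.5×(167−295) = -2990 J.
Q = 0 for an adiabatic process, so W = −ΔU = 2990 J.
Net over both steps: W = -130 J, Q = -968 J, ΔU = -838 J.

167 K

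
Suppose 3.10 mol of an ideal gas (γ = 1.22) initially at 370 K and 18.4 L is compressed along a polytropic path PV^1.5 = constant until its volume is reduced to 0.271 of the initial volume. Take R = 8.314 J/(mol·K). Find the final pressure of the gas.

3670 kPa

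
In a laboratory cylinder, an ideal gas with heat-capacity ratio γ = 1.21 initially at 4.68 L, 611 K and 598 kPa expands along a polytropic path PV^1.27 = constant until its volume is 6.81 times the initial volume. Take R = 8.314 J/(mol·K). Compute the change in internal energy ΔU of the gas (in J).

n = P₁V₁/(RT₁) = 598×4.68/(8.314×611) = 0.551 mol.
Polytropic n=1.27: T₂ = T₁(V₁/V₂)^(n−1) = 611×(0.147)^0.27 = 364 K; P₂ = P₁(V₁/V₂)^n = 52.3 kPa.
For an ideal gas ΔU = nCvΔT with Cv = R/(γ−1) = 39.6 J/(mol·K).
ΔU = 0.551×39.6×(364−611) = -5390 J.

-5390 J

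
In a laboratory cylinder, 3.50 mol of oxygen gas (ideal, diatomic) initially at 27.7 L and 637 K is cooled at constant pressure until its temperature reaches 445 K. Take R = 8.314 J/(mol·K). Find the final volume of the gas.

P₁ = nRT₁/V₁ = 3.50×8.314×637/27.7 = 669 kPa.
Isobaric: P stays 669 kPa; V/T = const ⇒ T₂ = 445 K, V₂ = 19.4 L.

19.4 L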